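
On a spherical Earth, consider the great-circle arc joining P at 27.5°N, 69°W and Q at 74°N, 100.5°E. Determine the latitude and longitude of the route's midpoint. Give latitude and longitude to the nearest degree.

≈ 67°N, 64°W

Write both endpoints as unit vectors p₁, p₂ with components (cos φ cos λ, cos φ sin λ, sin φ).
The central angle between the endpoints is δ = arccos(p₁·p₂) ≈ 1.366 rad (78.3°).
Interpolate at f = 1/2 with slerp weights a = sin((1−f)δ)/sin δ ≈ 0.645, b = sin(fδ)/sin δ ≈ 0.645.
p = a·p₁ + b·p₂ ≈ (0.173, -0.359, 0.917); φ = arcsin(p_z) ≈ 66.52°, λ = atan2(p_y, p_x) ≈ -64.34°.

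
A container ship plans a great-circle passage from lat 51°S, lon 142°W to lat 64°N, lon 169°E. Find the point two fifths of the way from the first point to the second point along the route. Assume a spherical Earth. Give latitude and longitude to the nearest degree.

Convert each endpoint to a unit vector on the sphere (x = cos φ cos λ, y = cos φ sin λ, z = sin φ).
The central angle between the endpoints is δ = arccos(p₁·p₂) ≈ 2.115 rad (121.2°).
Interpolate at f = 2/5 with slerp weights a = sin((1−f)δ)/sin δ ≈ 1.116, b = sin(fδ)/sin δ ≈ 0.875.
p = a·p₁ + b·p₂ ≈ (-0.930, -0.359, -0.081); φ = arcsin(p_z) ≈ -4.64°, λ = atan2(p_y, p_x) ≈ -158.88°.

≈ lat 5°S, lon 159°W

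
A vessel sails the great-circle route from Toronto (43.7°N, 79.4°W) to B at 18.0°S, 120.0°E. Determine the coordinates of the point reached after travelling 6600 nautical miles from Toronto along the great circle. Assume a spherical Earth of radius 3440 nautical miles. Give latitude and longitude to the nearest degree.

≈ 17°N, 138°E

Write both endpoints as unit vectors p₁, p₂ with components (cos φ cos λ, cos φ sin λ, sin φ).
The central angle between the endpoints is δ = arccos(p₁·p₂) ≈ 2.610 rad (149.5°). The total great-circle distance is δ·R ≈ 2.610 × 3440 ≈ 8979 nmi, so the target fraction is f = 6600/8979 ≈ 0.735.
Interpolate at f ≈ 0.735 with slerp weights a = sin((1−f)δ)/sin δ ≈ 1.258, b = sin(fδ)/sin δ ≈ 1.855.
p = a·p₁ + b·p₂ ≈ (-0.715, 0.634, 0.296); φ = arcsin(p_z) ≈ 17.22°, λ = atan2(p_y, p_x) ≈ 138.44°.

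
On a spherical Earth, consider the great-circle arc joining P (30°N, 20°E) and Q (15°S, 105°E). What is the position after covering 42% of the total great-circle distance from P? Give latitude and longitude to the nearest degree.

≈ (14°N, 59°E)

Convert each endpoint to a unit vector on the sphere (x = cos φ cos λ, y = cos φ sin λ, z = sin φ).
The central angle between the endpoints is δ = arccos(p₁·p₂) ≈ 1.627 rad (93.2°).
Interpolate at f = 0.42 with slerp weights a = sin((1−f)δ)/sin δ ≈ 0.811, b = sin(fδ)/sin δ ≈ 0.633.
p = a·p₁ + b·p₂ ≈ (0.502, 0.830, 0.242); φ = arcsin(p_z) ≈ 14.00°, λ = atan2(p_y, p_x) ≈ 58.85°.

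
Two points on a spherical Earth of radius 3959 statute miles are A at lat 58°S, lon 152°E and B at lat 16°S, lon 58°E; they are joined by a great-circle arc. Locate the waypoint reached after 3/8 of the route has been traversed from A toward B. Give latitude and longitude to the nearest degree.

From cos δ = sin φ₁ sin φ₂ + cos φ₁ cos φ₂ cos Δλ, the central angle is δ ≈ 1.371 rad (78.6°).
Interpolate at f = 3/8 with slerp weights a = sin((1−f)δ)/sin δ ≈ 0.771, b = sin(fδ)/sin δ ≈ 0.502.
p = a·p₁ + b·p₂ ≈ (-0.105, 0.601, -0.792); φ = arcsin(p_z) ≈ -52.40°, λ = atan2(p_y, p_x) ≈ 99.93°.

≈ lat 52°S, lon 100°E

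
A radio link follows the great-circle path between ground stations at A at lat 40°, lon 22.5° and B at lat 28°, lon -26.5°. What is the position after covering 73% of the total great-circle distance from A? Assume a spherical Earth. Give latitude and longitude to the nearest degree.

≈ lat 33°, lon -15°

The haversine formula gives a central angle δ ≈ 0.729 rad (41.8°) between the endpoints.
Interpolate at f = 0.73 with slerp weights a = sin((1−f)δ)/sin δ ≈ 0.294, b = sin(fδ)/sin δ ≈ 0.762.
p = a·p₁ + b·p₂ ≈ (0.810, -0.214, 0.546); φ = arcsin(p_z) ≈ 33.12°, λ = atan2(p_y, p_x) ≈ -14.81°.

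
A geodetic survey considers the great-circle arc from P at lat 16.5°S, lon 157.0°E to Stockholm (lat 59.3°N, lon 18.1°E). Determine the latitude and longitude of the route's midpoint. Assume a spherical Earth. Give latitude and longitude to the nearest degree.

From cos δ = sin φ₁ sin φ₂ + cos φ₁ cos φ₂ cos Δλ, the central angle is δ ≈ 2.231 rad (127.8°).
Interpolate at f = 1/2 with slerp weights a = sin((1−f)δ)/sin δ ≈ 1.137, b = sin(fδ)/sin δ ≈ 1.137.
p = a·p₁ + b·p₂ ≈ (-0.452, 0.606, 0.655); φ = arcsin(p_z) ≈ 40.89°, λ = atan2(p_y, p_x) ≈ 126.69°.

≈ lat 41°N, lon 127°E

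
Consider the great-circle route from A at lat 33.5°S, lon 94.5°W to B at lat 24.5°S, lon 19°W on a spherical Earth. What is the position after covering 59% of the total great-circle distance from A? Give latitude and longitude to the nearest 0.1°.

Convert each endpoint to a unit vector on the sphere (x = cos φ cos λ, y = cos φ sin λ, z = sin φ).
The central angle between the endpoints is δ = arccos(p₁·p₂) ≈ 1.139 rad (65.2°).
Interpolate at f = 0.59 with slerp weights a = sin((1−f)δ)/sin δ ≈ 0.496, b = sin(fδ)/sin δ ≈ 0.685.
p = a·p₁ + b·p₂ ≈ (0.557, -0.615, -0.558); φ = arcsin(p_z) ≈ -33.90°, λ = atan2(p_y, p_x) ≈ -47.82°.

≈ lat 33.9°S, lon 47.8°W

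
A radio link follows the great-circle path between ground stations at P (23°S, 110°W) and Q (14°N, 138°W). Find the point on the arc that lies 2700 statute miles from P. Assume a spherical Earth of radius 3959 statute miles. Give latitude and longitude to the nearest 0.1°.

≈ (8.4°N, 133.8°W)

From cos δ = sin φ₁ sin φ₂ + cos φ₁ cos φ₂ cos Δλ, the central angle is δ ≈ 0.804 rad (46.0°). The total great-circle distance is δ·R ≈ 0.804 × 3959 ≈ 3182 mi, so the target fraction is f = 2700/3182 ≈ 0.849.
Interpolate at f ≈ 0.849 with slerp weights a = sin((1−f)δ)/sin δ ≈ 0.169, b = sin(fδ)/sin δ ≈ 0.876.
p = a·p₁ + b·p₂ ≈ (-0.684, -0.714, 0.146); φ = arcsin(p_z) ≈ 8.39°, λ = atan2(p_y, p_x) ≈ -133.78°.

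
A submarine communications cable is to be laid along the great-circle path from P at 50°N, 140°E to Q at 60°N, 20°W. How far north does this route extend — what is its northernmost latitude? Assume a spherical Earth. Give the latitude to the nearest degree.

≈ 83°N

The great circle lies in the plane with unit normal n̂ = (p₁ × p₂)/|p₁ × p₂|.
Here n̂_z ≈ -0.118; the vertex latitude is φ_max = arccos|n̂_z| ≈ 83.2°.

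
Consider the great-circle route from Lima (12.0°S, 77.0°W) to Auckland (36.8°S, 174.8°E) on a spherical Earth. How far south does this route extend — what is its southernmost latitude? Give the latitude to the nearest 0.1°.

The great circle lies in the plane with unit normal n̂ = (p₁ × p₂)/|p₁ × p₂|.
Here n̂_z ≈ -0.749; the vertex latitude is φ_max = arccos|n̂_z| ≈ 41.5°.
Check via Clairaut: cos φ_max = |cos φ₁| · sin C = cos(12.0°)·sin(130.0°) ≈ 0.749, again giving ≈ 41.5°.

≈ 41.5°S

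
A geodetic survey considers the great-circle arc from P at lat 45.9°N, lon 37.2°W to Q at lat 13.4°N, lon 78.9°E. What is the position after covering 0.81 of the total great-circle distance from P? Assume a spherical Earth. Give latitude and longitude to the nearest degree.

Convert each endpoint to a unit vector on the sphere (x = cos φ cos λ, y = cos φ sin λ, z = sin φ).
The central angle between the endpoints is δ = arccos(p₁·p₂) ≈ 1.703 rad (97.6°).
Interpolate at f = 0.81 with slerp weights a = sin((1−f)δ)/sin δ ≈ 0.321, b = sin(fδ)/sin δ ≈ 0.990.
p = a·p₁ + b·p₂ ≈ (0.363, 0.810, 0.460); φ = arcsin(p_z) ≈ 27.37°, λ = atan2(p_y, p_x) ≈ 65.86°.

≈ lat 27°N, lon 66°E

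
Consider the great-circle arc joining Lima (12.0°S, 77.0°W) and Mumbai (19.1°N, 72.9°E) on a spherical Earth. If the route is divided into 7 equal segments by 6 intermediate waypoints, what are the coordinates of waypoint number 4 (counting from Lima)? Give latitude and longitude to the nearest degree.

Write both endpoints as unit vectors p₁, p₂ with components (cos φ cos λ, cos φ sin λ, sin φ).
The central angle between the endpoints is δ = arccos(p₁·p₂) ≈ 2.621 rad (150.2°).
Interpolate at f = 4/7 with slerp weights a = sin((1−f)δ)/sin δ ≈ 1.814, b = sin(fδ)/sin δ ≈ 2.006.
p = a·p₁ + b·p₂ ≈ (0.957, 0.083, 0.279); φ = arcsin(p_z) ≈ 16.23°, λ = atan2(p_y, p_x) ≈ 4.99°.

≈ (16°N, 5°E)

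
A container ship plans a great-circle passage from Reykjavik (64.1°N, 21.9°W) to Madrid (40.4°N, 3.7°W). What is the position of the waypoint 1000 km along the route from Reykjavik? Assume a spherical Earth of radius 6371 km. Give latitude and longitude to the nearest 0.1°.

Write both endpoints as unit vectors p₁, p₂ with components (cos φ cos λ, cos φ sin λ, sin φ).
The central angle between the endpoints is δ = arccos(p₁·p₂) ≈ 0.453 rad (26.0°). The total great-circle distance is δ·R ≈ 0.453 × 6371 ≈ 2888 km, so the target fraction is f = 1000/2888 ≈ 0.346.
Interpolate at f ≈ 0.346 with slerp weights a = sin((1−f)δ)/sin δ ≈ 0.667, b = sin(fδ)/sin δ ≈ 0.357.
p = a·p₁ + b·p₂ ≈ (0.542, -0.126, 0.831); φ = arcsin(p_z) ≈ 56.22°, λ = atan2(p_y, p_x) ≈ -13.12°.

≈ 56.2°N, 13.1°W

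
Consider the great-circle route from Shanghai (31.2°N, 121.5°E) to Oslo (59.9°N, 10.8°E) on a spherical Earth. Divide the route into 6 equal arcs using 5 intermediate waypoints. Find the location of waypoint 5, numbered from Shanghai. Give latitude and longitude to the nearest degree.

Convert each endpoint to a unit vector on the sphere (x = cos φ cos λ, y = cos φ sin λ, z = sin φ).
The central angle between the endpoints is δ = arccos(p₁·p₂) ≈ 1.270 rad (72.8°).
Interpolate at f = 5/6 with slerp weights a = sin((1−f)δ)/sin δ ≈ 0.220, b = sin(fδ)/sin δ ≈ 0.912.
p = a·p₁ + b·p₂ ≈ (0.351, 0.246, 0.903); φ = arcsin(p_z) ≈ 64.60°, λ = atan2(p_y, p_x) ≈ 35.03°.

≈ 65°N, 35°E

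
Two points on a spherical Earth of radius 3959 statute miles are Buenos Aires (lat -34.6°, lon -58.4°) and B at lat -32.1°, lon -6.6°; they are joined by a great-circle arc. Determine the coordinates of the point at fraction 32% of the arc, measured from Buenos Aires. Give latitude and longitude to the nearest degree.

Write both endpoints as unit vectors p₁, p₂ with components (cos φ cos λ, cos φ sin λ, sin φ).
The central angle between the endpoints is δ = arccos(p₁·p₂) ≈ 0.748 rad (42.9°).
Interpolate at f = 0.32 with slerp weights a = sin((1−f)δ)/sin δ ≈ 0.716, b = sin(fδ)/sin δ ≈ 0.349.
p = a·p₁ + b·p₂ ≈ (0.602, -0.536, -0.592); φ = arcsin(p_z) ≈ -36.28°, λ = atan2(p_y, p_x) ≈ -41.67°.

≈ lat -36°, lon -42°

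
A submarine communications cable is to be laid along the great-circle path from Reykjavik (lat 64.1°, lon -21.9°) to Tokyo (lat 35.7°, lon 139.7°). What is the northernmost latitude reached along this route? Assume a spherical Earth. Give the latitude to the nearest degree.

The great circle lies in the plane with unit normal n̂ = (p₁ × p₂)/|p₁ × p₂|.
Here n̂_z ≈ +0.114; the vertex latitude is φ_max = arccos|n̂_z| ≈ 83.5°.
Check via Clairaut: cos φ_max = |cos φ₁| · sin C = cos(64.1°)·sin(15.1°) ≈ 0.114, again giving ≈ 83.5°.

≈ 83°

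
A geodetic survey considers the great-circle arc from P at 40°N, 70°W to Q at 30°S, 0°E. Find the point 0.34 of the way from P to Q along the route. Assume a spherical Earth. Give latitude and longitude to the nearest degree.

≈ 18°N, 43°W

Convert each endpoint to a unit vector on the sphere (x = cos φ cos λ, y = cos φ sin λ, z = sin φ).
The central angle between the endpoints is δ = arccos(p₁·p₂) ≈ 1.665 rad (95.4°).
Interpolate at f = 0.34 with slerp weights a = sin((1−f)δ)/sin δ ≈ 0.895, b = sin(fδ)/sin δ ≈ 0.539.
p = a·p₁ + b·p₂ ≈ (0.701, -0.644, 0.306); φ = arcsin(p_z) ≈ 17.80°, λ = atan2(p_y, p_x) ≈ -42.57°.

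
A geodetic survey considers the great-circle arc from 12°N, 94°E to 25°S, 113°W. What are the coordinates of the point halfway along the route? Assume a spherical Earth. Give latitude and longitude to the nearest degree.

The haversine formula gives a central angle δ ≈ 2.642 rad (151.4°) between the endpoints.
Interpolate at f = 1/2 with slerp weights a = sin((1−f)δ)/sin δ ≈ 2.022, b = sin(fδ)/sin δ ≈ 2.022.
p = a·p₁ + b·p₂ ≈ (-0.854, 0.286, -0.434); φ = arcsin(p_z) ≈ -25.74°, λ = atan2(p_y, p_x) ≈ 161.48°.

≈ 26°S, 161°E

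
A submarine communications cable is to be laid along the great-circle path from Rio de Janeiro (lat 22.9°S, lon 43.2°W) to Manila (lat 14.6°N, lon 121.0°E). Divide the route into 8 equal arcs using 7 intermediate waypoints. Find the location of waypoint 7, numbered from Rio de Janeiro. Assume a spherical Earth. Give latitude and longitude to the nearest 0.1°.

≈ lat 3.5°N, lon 103.7°E

Write both endpoints as unit vectors p₁, p₂ with components (cos φ cos λ, cos φ sin λ, sin φ).
The central angle between the endpoints is δ = arccos(p₁·p₂) ≈ 2.843 rad (162.9°).
Interpolate at f = 7/8 with slerp weights a = sin((1−f)δ)/sin δ ≈ 1.184, b = sin(fδ)/sin δ ≈ 2.069.
p = a·p₁ + b·p₂ ≈ (-0.236, 0.970, 0.061); φ = arcsin(p_z) ≈ 3.49°, λ = atan2(p_y, p_x) ≈ 103.69°.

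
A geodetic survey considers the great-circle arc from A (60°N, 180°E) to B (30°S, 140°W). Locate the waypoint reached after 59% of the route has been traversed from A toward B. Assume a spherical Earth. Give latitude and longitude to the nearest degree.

The haversine formula gives a central angle δ ≈ 1.672 rad (95.8°) between the endpoints.
Interpolate at f = 0.59 with slerp weights a = sin((1−f)δ)/sin δ ≈ 0.636, b = sin(fδ)/sin δ ≈ 0.838.
p = a·p₁ + b·p₂ ≈ (-0.874, -0.467, 0.132); φ = arcsin(p_z) ≈ 7.58°, λ = atan2(p_y, p_x) ≈ -151.91°.

≈ (8°N, 152°W)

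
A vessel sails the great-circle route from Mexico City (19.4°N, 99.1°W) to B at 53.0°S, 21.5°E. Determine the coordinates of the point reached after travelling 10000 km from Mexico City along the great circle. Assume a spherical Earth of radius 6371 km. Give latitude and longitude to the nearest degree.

The haversine formula gives a central angle δ ≈ 2.158 rad (123.7°) between the endpoints. The total great-circle distance is δ·R ≈ 2.158 × 6371 ≈ 13750 km, so the target fraction is f = 10000/13750 ≈ 0.727.
Interpolate at f ≈ 0.727 with slerp weights a = sin((1−f)δ)/sin δ ≈ 0.667, b = sin(fδ)/sin δ ≈ 1.201.
p = a·p₁ + b·p₂ ≈ (0.573, -0.356, -0.738); φ = arcsin(p_z) ≈ -47.55°, λ = atan2(p_y, p_x) ≈ -31.86°.

≈ 48°S, 32°W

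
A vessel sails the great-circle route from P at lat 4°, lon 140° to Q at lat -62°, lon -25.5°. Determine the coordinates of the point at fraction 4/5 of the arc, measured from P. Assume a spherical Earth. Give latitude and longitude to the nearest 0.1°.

Convert each endpoint to a unit vector on the sphere (x = cos φ cos λ, y = cos φ sin λ, z = sin φ).
The central angle between the endpoints is δ = arccos(p₁·p₂) ≈ 2.112 rad (121.0°).
Interpolate at f = 4/5 with slerp weights a = sin((1−f)δ)/sin δ ≈ 0.478, b = sin(fδ)/sin δ ≈ 1.158.
p = a·p₁ + b·p₂ ≈ (0.125, 0.073, -0.989); φ = arcsin(p_z) ≈ -81.67°, λ = atan2(p_y, p_x) ≈ 30.03°.

≈ lat -81.7°, lon 30.0°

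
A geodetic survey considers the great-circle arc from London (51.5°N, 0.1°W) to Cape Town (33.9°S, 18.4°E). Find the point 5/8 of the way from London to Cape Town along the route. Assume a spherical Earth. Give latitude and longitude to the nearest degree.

≈ 2°S, 12°E

From cos δ = sin φ₁ sin φ₂ + cos φ₁ cos φ₂ cos Δλ, the central angle is δ ≈ 1.517 rad (86.9°).
Interpolate at f = 5/8 with slerp weights a = sin((1−f)δ)/sin δ ≈ 0.540, b = sin(fδ)/sin δ ≈ 0.814.
p = a·p₁ + b·p₂ ≈ (0.977, 0.213, -0.032); φ = arcsin(p_z) ≈ -1.81°, λ = atan2(p_y, p_x) ≈ 12.28°.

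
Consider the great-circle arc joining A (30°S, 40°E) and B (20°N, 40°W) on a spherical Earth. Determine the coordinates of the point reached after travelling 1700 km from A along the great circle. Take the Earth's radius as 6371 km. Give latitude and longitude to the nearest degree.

≈ (23°S, 25°E)

Write both endpoints as unit vectors p₁, p₂ with components (cos φ cos λ, cos φ sin λ, sin φ).
The central angle between the endpoints is δ = arccos(p₁·p₂) ≈ 1.600 rad (91.7°). The total great-circle distance is δ·R ≈ 1.600 × 6371 ≈ 10197 km, so the target fraction is f = 1700/10197 ≈ 0.167.
Interpolate at f ≈ 0.167 with slerp weights a = sin((1−f)δ)/sin δ ≈ 0.972, b = sin(fδ)/sin δ ≈ 0.264.
p = a·p₁ + b·p₂ ≈ (0.835, 0.382, -0.396); φ = arcsin(p_z) ≈ -23.33°, λ = atan2(p_y, p_x) ≈ 24.58°.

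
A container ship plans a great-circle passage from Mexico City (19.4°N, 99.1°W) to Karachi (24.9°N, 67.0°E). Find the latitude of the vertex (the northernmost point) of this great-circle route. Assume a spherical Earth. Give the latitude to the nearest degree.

The great circle lies in the plane with unit normal n̂ = (p₁ × p₂)/|p₁ × p₂|.
Here n̂_z ≈ +0.284; the vertex latitude is φ_max = arccos|n̂_z| ≈ 73.5°.
Check via Clairaut: cos φ_max = |cos φ₁| · sin C = cos(19.4°)·sin(17.5°) ≈ 0.284, again giving ≈ 73.5°.

≈ 73°N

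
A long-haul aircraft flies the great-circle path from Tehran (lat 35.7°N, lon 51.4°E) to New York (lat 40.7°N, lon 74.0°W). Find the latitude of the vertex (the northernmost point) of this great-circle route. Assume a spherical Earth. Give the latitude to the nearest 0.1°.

The great circle lies in the plane with unit normal n̂ = (p₁ × p₂)/|p₁ × p₂|.
Here n̂_z ≈ -0.502; the vertex latitude is φ_max = arccos|n̂_z| ≈ 59.9°.

≈ 59.9°N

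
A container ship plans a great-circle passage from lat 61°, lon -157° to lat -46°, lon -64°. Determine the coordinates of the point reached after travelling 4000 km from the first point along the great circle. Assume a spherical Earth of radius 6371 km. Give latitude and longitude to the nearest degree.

≈ lat 36°, lon -116°

Write both endpoints as unit vectors p₁, p₂ with components (cos φ cos λ, cos φ sin λ, sin φ).
The central angle between the endpoints is δ = arccos(p₁·p₂) ≈ 2.274 rad (130.3°). The total great-circle distance is δ·R ≈ 2.274 × 6371 ≈ 14489 km, so the target fraction is f = 4000/14489 ≈ 0.276.
Interpolate at f ≈ 0.276 with slerp weights a = sin((1−f)δ)/sin δ ≈ 1.307, b = sin(fδ)/sin δ ≈ 0.770.
p = a·p₁ + b·p₂ ≈ (-0.349, -0.729, 0.589); φ = arcsin(p_z) ≈ 36.12°, λ = atan2(p_y, p_x) ≈ -115.59°.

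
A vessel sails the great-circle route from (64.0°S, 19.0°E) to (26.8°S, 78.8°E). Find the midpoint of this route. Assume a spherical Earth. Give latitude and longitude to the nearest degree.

Convert each endpoint to a unit vector on the sphere (x = cos φ cos λ, y = cos φ sin λ, z = sin φ).
The central angle between the endpoints is δ = arccos(p₁·p₂) ≈ 0.925 rad (53.0°).
Interpolate at f = 1/2 with slerp weights a = sin((1−f)δ)/sin δ ≈ 0.559, b = sin(fδ)/sin δ ≈ 0.559.
p = a·p₁ + b·p₂ ≈ (0.328, 0.569, -0.754); φ = arcsin(p_z) ≈ -48.94°, λ = atan2(p_y, p_x) ≈ 60.00°.

≈ (49°S, 60°E)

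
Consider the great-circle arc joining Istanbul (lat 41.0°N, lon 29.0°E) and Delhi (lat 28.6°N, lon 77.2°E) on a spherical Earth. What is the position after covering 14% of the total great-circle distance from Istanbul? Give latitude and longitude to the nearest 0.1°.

≈ lat 40.6°N, lon 36.5°E

The haversine formula gives a central angle δ ≈ 0.714 rad (40.9°) between the endpoints.
Interpolate at f = 0.14 with slerp weights a = sin((1−f)δ)/sin δ ≈ 0.880, b = sin(fδ)/sin δ ≈ 0.152.
p = a·p₁ + b·p₂ ≈ (0.610, 0.452, 0.650); φ = arcsin(p_z) ≈ 40.56°, λ = atan2(p_y, p_x) ≈ 36.54°.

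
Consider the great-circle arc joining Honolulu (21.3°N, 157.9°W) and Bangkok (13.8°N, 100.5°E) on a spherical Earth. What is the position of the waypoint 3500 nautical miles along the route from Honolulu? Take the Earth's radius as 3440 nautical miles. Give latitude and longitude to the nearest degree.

≈ (25°N, 138°E)

The haversine formula gives a central angle δ ≈ 1.666 rad (95.5°) between the endpoints. The total great-circle distance is δ·R ≈ 1.666 × 3440 ≈ 5732 nmi, so the target fraction is f = 3500/5732 ≈ 0.611.
Interpolate at f ≈ 0.611 with slerp weights a = sin((1−f)δ)/sin δ ≈ 0.607, b = sin(fδ)/sin δ ≈ 0.855.
p = a·p₁ + b·p₂ ≈ (-0.675, 0.603, 0.424); φ = arcsin(p_z) ≈ 25.11°, λ = atan2(p_y, p_x) ≈ 138.22°.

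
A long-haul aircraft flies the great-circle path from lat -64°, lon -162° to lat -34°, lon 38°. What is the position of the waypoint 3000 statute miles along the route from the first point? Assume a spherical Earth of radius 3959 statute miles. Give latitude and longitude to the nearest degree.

≈ lat -70°, lon 54°

Convert each endpoint to a unit vector on the sphere (x = cos φ cos λ, y = cos φ sin λ, z = sin φ).
The central angle between the endpoints is δ = arccos(p₁·p₂) ≈ 1.409 rad (80.7°). The total great-circle distance is δ·R ≈ 1.409 × 3959 ≈ 5578 mi, so the target fraction is f = 3000/5578 ≈ 0.538.
Interpolate at f ≈ 0.538 with slerp weights a = sin((1−f)δ)/sin δ ≈ 0.614, b = sin(fδ)/sin δ ≈ 0.696.
p = a·p₁ + b·p₂ ≈ (0.199, 0.272, -0.941); φ = arcsin(p_z) ≈ -70.30°, λ = atan2(p_y, p_x) ≈ 53.85°.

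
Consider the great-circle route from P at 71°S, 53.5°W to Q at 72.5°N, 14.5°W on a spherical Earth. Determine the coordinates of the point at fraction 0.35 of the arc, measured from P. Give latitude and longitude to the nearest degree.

≈ 21°S, 37°W

From cos δ = sin φ₁ sin φ₂ + cos φ₁ cos φ₂ cos Δλ, the central angle is δ ≈ 2.542 rad (145.7°).
Interpolate at f = 0.35 with slerp weights a = sin((1−f)δ)/sin δ ≈ 1.767, b = sin(fδ)/sin δ ≈ 1.377.
p = a·p₁ + b·p₂ ≈ (0.743, -0.566, -0.357); φ = arcsin(p_z) ≈ -20.92°, λ = atan2(p_y, p_x) ≈ -37.30°.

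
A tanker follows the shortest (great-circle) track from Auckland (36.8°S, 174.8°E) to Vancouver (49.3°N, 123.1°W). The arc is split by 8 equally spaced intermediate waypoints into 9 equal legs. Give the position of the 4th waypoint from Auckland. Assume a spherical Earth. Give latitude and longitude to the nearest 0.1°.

Convert each endpoint to a unit vector on the sphere (x = cos φ cos λ, y = cos φ sin λ, z = sin φ).
The central angle between the endpoints is δ = arccos(p₁·p₂) ≈ 1.782 rad (102.1°).
Interpolate at f = 4/9 with slerp weights a = sin((1−f)δ)/sin δ ≈ 0.855, b = sin(fδ)/sin δ ≈ 0.728.
p = a·p₁ + b·p₂ ≈ (-0.941, -0.336, 0.040); φ = arcsin(p_z) ≈ 2.28°, λ = atan2(p_y, p_x) ≈ -160.37°.

≈ 2.3°N, 160.4°W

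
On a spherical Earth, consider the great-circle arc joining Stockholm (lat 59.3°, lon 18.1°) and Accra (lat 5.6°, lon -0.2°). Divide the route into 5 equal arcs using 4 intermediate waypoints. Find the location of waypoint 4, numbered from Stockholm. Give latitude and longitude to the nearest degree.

Convert each endpoint to a unit vector on the sphere (x = cos φ cos λ, y = cos φ sin λ, z = sin φ).
The central angle between the endpoints is δ = arccos(p₁·p₂) ≈ 0.969 rad (55.5°).
Interpolate at f = 4/5 with slerp weights a = sin((1−f)δ)/sin δ ≈ 0.234, b = sin(fδ)/sin δ ≈ 0.849.
p = a·p₁ + b·p₂ ≈ (0.958, 0.034, 0.284); φ = arcsin(p_z) ≈ 16.48°, λ = atan2(p_y, p_x) ≈ 2.04°.

≈ lat 16°, lon 2°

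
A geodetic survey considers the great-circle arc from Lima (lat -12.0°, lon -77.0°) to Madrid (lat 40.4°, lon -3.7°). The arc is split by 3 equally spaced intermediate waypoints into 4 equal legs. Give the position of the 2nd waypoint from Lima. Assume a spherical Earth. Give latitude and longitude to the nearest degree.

≈ lat 17°, lon -46°

Convert each endpoint to a unit vector on the sphere (x = cos φ cos λ, y = cos φ sin λ, z = sin φ).
The central angle between the endpoints is δ = arccos(p₁·p₂) ≈ 1.491 rad (85.5°).
Interpolate at f = 2/4 with slerp weights a = sin((1−f)δ)/sin δ ≈ 0.681, b = sin(fδ)/sin δ ≈ 0.681.
p = a·p₁ + b·p₂ ≈ (0.667, -0.682, 0.300); φ = arcsin(p_z) ≈ 17.43°, λ = atan2(p_y, p_x) ≈ -45.64°.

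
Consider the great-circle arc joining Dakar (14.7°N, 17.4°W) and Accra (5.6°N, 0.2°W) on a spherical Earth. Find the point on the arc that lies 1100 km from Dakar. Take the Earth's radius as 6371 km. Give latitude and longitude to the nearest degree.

≈ 10°N, 8°W

Write both endpoints as unit vectors p₁, p₂ with components (cos φ cos λ, cos φ sin λ, sin φ).
The central angle between the endpoints is δ = arccos(p₁·p₂) ≈ 0.335 rad (19.2°). The total great-circle distance is δ·R ≈ 0.335 × 6371 ≈ 2135 km, so the target fraction is f = 1100/2135 ≈ 0.515.
Interpolate at f ≈ 0.515 with slerp weights a = sin((1−f)δ)/sin δ ≈ 0.492, b = sin(fδ)/sin δ ≈ 0.522.
p = a·p₁ + b·p₂ ≈ (0.974, -0.144, 0.176); φ = arcsin(p_z) ≈ 10.12°, λ = atan2(p_y, p_x) ≈ -8.42°.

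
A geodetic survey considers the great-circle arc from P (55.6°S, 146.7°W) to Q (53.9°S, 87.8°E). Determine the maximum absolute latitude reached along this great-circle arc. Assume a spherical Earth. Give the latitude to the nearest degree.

≈ 72°S

The great circle lies in the plane with unit normal n̂ = (p₁ × p₂)/|p₁ × p₂|.
Here n̂_z ≈ -0.308; the vertex latitude is φ_max = arccos|n̂_z| ≈ 72.1°.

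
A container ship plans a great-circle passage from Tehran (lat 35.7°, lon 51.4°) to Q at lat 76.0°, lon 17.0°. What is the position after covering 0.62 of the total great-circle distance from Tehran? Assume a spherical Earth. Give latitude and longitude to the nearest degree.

≈ lat 62°, lon 40°

Write both endpoints as unit vectors p₁, p₂ with components (cos φ cos λ, cos φ sin λ, sin φ).
The central angle between the endpoints is δ = arccos(p₁·p₂) ≈ 0.755 rad (43.3°).
Interpolate at f = 0.62 with slerp weights a = sin((1−f)δ)/sin δ ≈ 0.413, b = sin(fδ)/sin δ ≈ 0.658.
p = a·p₁ + b·p₂ ≈ (0.362, 0.309, 0.880); φ = arcsin(p_z) ≈ 61.62°, λ = atan2(p_y, p_x) ≈ 40.49°.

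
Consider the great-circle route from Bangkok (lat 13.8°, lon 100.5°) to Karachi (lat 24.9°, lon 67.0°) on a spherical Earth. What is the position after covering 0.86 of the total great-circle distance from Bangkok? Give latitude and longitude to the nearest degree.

≈ lat 24°, lon 72°

Convert each endpoint to a unit vector on the sphere (x = cos φ cos λ, y = cos φ sin λ, z = sin φ).
The central angle between the endpoints is δ = arccos(p₁·p₂) ≈ 0.583 rad (33.4°).
Interpolate at f = 0.86 with slerp weights a = sin((1−f)δ)/sin δ ≈ 0.148, b = sin(fδ)/sin δ ≈ 0.873.
p = a·p₁ + b·p₂ ≈ (0.283, 0.870, 0.403); φ = arcsin(p_z) ≈ 23.76°, λ = atan2(p_y, p_x) ≈ 71.98°.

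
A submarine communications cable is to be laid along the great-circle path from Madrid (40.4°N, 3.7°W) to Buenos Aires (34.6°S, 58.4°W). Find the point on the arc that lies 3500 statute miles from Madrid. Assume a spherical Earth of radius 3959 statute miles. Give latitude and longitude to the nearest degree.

≈ 1°S, 35°W

Convert each endpoint to a unit vector on the sphere (x = cos φ cos λ, y = cos φ sin λ, z = sin φ).
The central angle between the endpoints is δ = arccos(p₁·p₂) ≈ 1.577 rad (90.3°). The total great-circle distance is δ·R ≈ 1.577 × 3959 ≈ 6242 mi, so the target fraction is f = 3500/6242 ≈ 0.561.
Interpolate at f ≈ 0.561 with slerp weights a = sin((1−f)δ)/sin δ ≈ 0.639, b = sin(fδ)/sin δ ≈ 0.773.
p = a·p₁ + b·p₂ ≈ (0.819, -0.574, -0.025); φ = arcsin(p_z) ≈ -1.45°, λ = atan2(p_y, p_x) ≈ -35.01°.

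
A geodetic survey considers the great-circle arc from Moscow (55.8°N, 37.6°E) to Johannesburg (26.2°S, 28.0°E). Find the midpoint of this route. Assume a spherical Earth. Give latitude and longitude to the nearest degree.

Write both endpoints as unit vectors p₁, p₂ with components (cos φ cos λ, cos φ sin λ, sin φ).
The central angle between the endpoints is δ = arccos(p₁·p₂) ≈ 1.438 rad (82.4°).
Interpolate at f = 1/2 with slerp weights a = sin((1−f)δ)/sin δ ≈ 0.665, b = sin(fδ)/sin δ ≈ 0.665.
p = a·p₁ + b·p₂ ≈ (0.822, 0.508, 0.256); φ = arcsin(p_z) ≈ 14.85°, λ = atan2(p_y, p_x) ≈ 31.70°.

≈ 15°N, 32°E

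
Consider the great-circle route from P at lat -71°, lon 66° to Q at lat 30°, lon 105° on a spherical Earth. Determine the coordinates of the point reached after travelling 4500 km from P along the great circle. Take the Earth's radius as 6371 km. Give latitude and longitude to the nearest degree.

Convert each endpoint to a unit vector on the sphere (x = cos φ cos λ, y = cos φ sin λ, z = sin φ).
The central angle between the endpoints is δ = arccos(p₁·p₂) ≈ 1.827 rad (104.7°). The total great-circle distance is δ·R ≈ 1.827 × 6371 ≈ 11641 km, so the target fraction is f = 4500/11641 ≈ 0.387.
Interpolate at f ≈ 0.387 with slerp weights a = sin((1−f)δ)/sin δ ≈ 0.931, b = sin(fδ)/sin δ ≈ 0.671.
p = a·p₁ + b·p₂ ≈ (-0.027, 0.838, -0.545); φ = arcsin(p_z) ≈ -33.01°, λ = atan2(p_y, p_x) ≈ 91.85°.

≈ lat -33°, lon 92°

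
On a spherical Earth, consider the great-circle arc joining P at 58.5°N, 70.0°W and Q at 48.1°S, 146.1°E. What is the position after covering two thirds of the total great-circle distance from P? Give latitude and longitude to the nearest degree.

≈ 7°S, 176°W

Write both endpoints as unit vectors p₁, p₂ with components (cos φ cos λ, cos φ sin λ, sin φ).
The central angle between the endpoints is δ = arccos(p₁·p₂) ≈ 2.730 rad (156.4°).
Interpolate at f = 2/3 with slerp weights a = sin((1−f)δ)/sin δ ≈ 1.975, b = sin(fδ)/sin δ ≈ 2.423.
p = a·p₁ + b·p₂ ≈ (-0.990, -0.067, -0.120); φ = arcsin(p_z) ≈ -6.91°, λ = atan2(p_y, p_x) ≈ -176.14°.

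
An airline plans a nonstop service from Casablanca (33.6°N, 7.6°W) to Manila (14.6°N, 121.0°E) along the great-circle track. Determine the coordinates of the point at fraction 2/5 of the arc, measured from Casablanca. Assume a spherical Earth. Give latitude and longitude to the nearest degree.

From cos δ = sin φ₁ sin φ₂ + cos φ₁ cos φ₂ cos Δλ, the central angle is δ ≈ 1.943 rad (111.3°).
Interpolate at f = 2/5 with slerp weights a = sin((1−f)δ)/sin δ ≈ 0.986, b = sin(fδ)/sin δ ≈ 0.753.
p = a·p₁ + b·p₂ ≈ (0.439, 0.516, 0.736); φ = arcsin(p_z) ≈ 47.36°, λ = atan2(p_y, p_x) ≈ 49.57°.

≈ 47°N, 50°E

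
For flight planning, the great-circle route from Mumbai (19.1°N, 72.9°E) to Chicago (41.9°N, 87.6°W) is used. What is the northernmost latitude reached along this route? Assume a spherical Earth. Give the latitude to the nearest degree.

≈ 75°N

The great circle lies in the plane with unit normal n̂ = (p₁ × p₂)/|p₁ × p₂|.
Here n̂_z ≈ -0.262; the vertex latitude is φ_max = arccos|n̂_z| ≈ 74.8°.
Check via Clairaut: cos φ_max = |cos φ₁| · sin C = cos(19.1°)·sin(16.1°) ≈ 0.262, again giving ≈ 74.8°.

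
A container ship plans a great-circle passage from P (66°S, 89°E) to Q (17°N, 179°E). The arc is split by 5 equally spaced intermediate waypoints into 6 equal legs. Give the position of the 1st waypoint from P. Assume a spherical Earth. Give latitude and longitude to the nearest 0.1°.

≈ (58.8°S, 124.4°E)

Convert each endpoint to a unit vector on the sphere (x = cos φ cos λ, y = cos φ sin λ, z = sin φ).
The central angle between the endpoints is δ = arccos(p₁·p₂) ≈ 1.841 rad (105.5°).
Interpolate at f = 1/6 with slerp weights a = sin((1−f)δ)/sin δ ≈ 1.037, b = sin(fδ)/sin δ ≈ 0.313.
p = a·p₁ + b·p₂ ≈ (-0.292, 0.427, -0.856); φ = arcsin(p_z) ≈ -58.84°, λ = atan2(p_y, p_x) ≈ 124.40°.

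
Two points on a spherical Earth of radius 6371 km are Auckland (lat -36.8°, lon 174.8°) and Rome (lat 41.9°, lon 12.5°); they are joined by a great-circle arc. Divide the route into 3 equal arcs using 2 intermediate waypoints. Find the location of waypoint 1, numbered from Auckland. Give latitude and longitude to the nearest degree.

≈ lat -3°, lon 127°

From cos δ = sin φ₁ sin φ₂ + cos φ₁ cos φ₂ cos Δλ, the central angle is δ ≈ 2.887 rad (165.4°).
Interpolate at f = 1/3 with slerp weights a = sin((1−f)δ)/sin δ ≈ 3.728, b = sin(fδ)/sin δ ≈ 3.261.
p = a·p₁ + b·p₂ ≈ (-0.603, 0.796, -0.055); φ = arcsin(p_z) ≈ -3.16°, λ = atan2(p_y, p_x) ≈ 127.14°.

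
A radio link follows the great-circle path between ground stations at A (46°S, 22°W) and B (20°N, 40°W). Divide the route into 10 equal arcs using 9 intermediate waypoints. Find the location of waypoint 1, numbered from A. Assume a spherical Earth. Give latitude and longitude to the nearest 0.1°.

From cos δ = sin φ₁ sin φ₂ + cos φ₁ cos φ₂ cos Δλ, the central angle is δ ≈ 1.187 rad (68.0°).
Interpolate at f = 1/10 with slerp weights a = sin((1−f)δ)/sin δ ≈ 0.945, b = sin(fδ)/sin δ ≈ 0.128.
p = a·p₁ + b·p₂ ≈ (0.701, -0.323, -0.636); φ = arcsin(p_z) ≈ -39.51°, λ = atan2(p_y, p_x) ≈ -24.75°.

≈ (39.5°S, 24.8°W)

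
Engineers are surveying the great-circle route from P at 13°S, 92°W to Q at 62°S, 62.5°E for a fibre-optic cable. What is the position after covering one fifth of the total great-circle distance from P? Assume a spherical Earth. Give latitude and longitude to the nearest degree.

From cos δ = sin φ₁ sin φ₂ + cos φ₁ cos φ₂ cos Δλ, the central angle is δ ≈ 1.787 rad (102.4°).
Interpolate at f = 1/5 with slerp weights a = sin((1−f)δ)/sin δ ≈ 1.014, b = sin(fδ)/sin δ ≈ 0.358.
p = a·p₁ + b·p₂ ≈ (0.043, -0.838, -0.544); φ = arcsin(p_z) ≈ -32.97°, λ = atan2(p_y, p_x) ≈ -87.05°.

≈ 33°S, 87°W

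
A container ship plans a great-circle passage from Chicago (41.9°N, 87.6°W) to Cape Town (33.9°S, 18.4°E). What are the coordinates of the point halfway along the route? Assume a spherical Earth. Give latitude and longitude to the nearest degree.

≈ (7°N, 30°W)

From cos δ = sin φ₁ sin φ₂ + cos φ₁ cos φ₂ cos Δλ, the central angle is δ ≈ 2.145 rad (122.9°).
Interpolate at f = 1/2 with slerp weights a = sin((1−f)δ)/sin δ ≈ 1.046, b = sin(fδ)/sin δ ≈ 1.046.
p = a·p₁ + b·p₂ ≈ (0.856, -0.504, 0.115); φ = arcsin(p_z) ≈ 6.61°, λ = atan2(p_y, p_x) ≈ -30.47°.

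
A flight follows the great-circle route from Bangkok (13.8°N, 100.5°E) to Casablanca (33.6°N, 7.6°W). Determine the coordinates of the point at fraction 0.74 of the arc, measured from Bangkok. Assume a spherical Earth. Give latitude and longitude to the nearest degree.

Write both endpoints as unit vectors p₁, p₂ with components (cos φ cos λ, cos φ sin λ, sin φ).
The central angle between the endpoints is δ = arccos(p₁·p₂) ≈ 1.690 rad (96.9°).
Interpolate at f = 0.74 with slerp weights a = sin((1−f)δ)/sin δ ≈ 0.429, b = sin(fδ)/sin δ ≈ 0.956.
p = a·p₁ + b·p₂ ≈ (0.714, 0.304, 0.631); φ = arcsin(p_z) ≈ 39.15°, λ = atan2(p_y, p_x) ≈ 23.07°.

≈ 39°N, 23°E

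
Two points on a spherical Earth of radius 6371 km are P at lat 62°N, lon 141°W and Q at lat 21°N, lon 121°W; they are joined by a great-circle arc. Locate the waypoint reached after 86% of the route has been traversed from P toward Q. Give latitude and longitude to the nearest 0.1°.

Write both endpoints as unit vectors p₁, p₂ with components (cos φ cos λ, cos φ sin λ, sin φ).
The central angle between the endpoints is δ = arccos(p₁·p₂) ≈ 0.755 rad (43.3°).
Interpolate at f = 0.86 with slerp weights a = sin((1−f)δ)/sin δ ≈ 0.154, b = sin(fδ)/sin δ ≈ 0.882.
p = a·p₁ + b·p₂ ≈ (-0.480, -0.752, 0.452); φ = arcsin(p_z) ≈ 26.88°, λ = atan2(p_y, p_x) ≈ -122.59°.

≈ lat 26.9°N, lon 122.6°W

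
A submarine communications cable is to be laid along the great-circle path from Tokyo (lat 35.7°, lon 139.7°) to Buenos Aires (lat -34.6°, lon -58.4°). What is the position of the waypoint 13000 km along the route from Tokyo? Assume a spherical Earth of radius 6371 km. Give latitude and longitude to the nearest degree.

≈ lat -16°, lon -108°

Convert each endpoint to a unit vector on the sphere (x = cos φ cos λ, y = cos φ sin λ, z = sin φ).
The central angle between the endpoints is δ = arccos(p₁·p₂) ≈ 2.883 rad (165.2°). The total great-circle distance is δ·R ≈ 2.883 × 6371 ≈ 18367 km, so the target fraction is f = 13000/18367 ≈ 0.708.
Interpolate at f ≈ 0.708 with slerp weights a = sin((1−f)δ)/sin δ ≈ 2.918, b = sin(fδ)/sin δ ≈ 3.486.
p = a·p₁ + b·p₂ ≈ (-0.303, -0.912, -0.277); φ = arcsin(p_z) ≈ -16.09°, λ = atan2(p_y, p_x) ≈ -108.41°.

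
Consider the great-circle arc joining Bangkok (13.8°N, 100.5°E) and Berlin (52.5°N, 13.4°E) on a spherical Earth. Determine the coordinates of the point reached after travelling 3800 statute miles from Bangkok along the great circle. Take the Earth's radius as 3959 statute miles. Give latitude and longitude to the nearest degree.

≈ 49°N, 49°E

From cos δ = sin φ₁ sin φ₂ + cos φ₁ cos φ₂ cos Δλ, the central angle is δ ≈ 1.350 rad (77.3°). The total great-circle distance is δ·R ≈ 1.350 × 3959 ≈ 5344 mi, so the target fraction is f = 3800/5344 ≈ 0.711.
Interpolate at f ≈ 0.711 with slerp weights a = sin((1−f)δ)/sin δ ≈ 0.390, b = sin(fδ)/sin δ ≈ 0.840.
p = a·p₁ + b·p₂ ≈ (0.428, 0.491, 0.759); φ = arcsin(p_z) ≈ 49.37°, λ = atan2(p_y, p_x) ≈ 48.88°.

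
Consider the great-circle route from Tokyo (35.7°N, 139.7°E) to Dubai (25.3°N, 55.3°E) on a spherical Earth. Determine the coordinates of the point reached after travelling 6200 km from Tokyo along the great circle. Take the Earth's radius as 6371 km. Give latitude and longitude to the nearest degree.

Convert each endpoint to a unit vector on the sphere (x = cos φ cos λ, y = cos φ sin λ, z = sin φ).
The central angle between the endpoints is δ = arccos(p₁·p₂) ≈ 1.244 rad (71.3°). The total great-circle distance is δ·R ≈ 1.244 × 6371 ≈ 7925 km, so the target fraction is f = 6200/7925 ≈ 0.782.
Interpolate at f ≈ 0.782 with slerp weights a = sin((1−f)δ)/sin δ ≈ 0.282, b = sin(fδ)/sin δ ≈ 0.873.
p = a·p₁ + b·p₂ ≈ (0.274, 0.797, 0.538); φ = arcsin(p_z) ≈ 32.54°, λ = atan2(p_y, p_x) ≈ 71.01°.

≈ 33°N, 71°E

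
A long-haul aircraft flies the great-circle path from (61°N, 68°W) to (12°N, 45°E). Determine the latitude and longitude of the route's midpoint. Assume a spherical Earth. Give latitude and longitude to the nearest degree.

≈ (50°N, 15°E)

The haversine formula gives a central angle δ ≈ 1.574 rad (90.2°) between the endpoints.
Interpolate at f = 1/2 with slerp weights a = sin((1−f)δ)/sin δ ≈ 0.708, b = sin(fδ)/sin δ ≈ 0.708.
p = a·p₁ + b·p₂ ≈ (0.619, 0.172, 0.767); φ = arcsin(p_z) ≈ 50.07°, λ = atan2(p_y, p_x) ≈ 15.50°.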